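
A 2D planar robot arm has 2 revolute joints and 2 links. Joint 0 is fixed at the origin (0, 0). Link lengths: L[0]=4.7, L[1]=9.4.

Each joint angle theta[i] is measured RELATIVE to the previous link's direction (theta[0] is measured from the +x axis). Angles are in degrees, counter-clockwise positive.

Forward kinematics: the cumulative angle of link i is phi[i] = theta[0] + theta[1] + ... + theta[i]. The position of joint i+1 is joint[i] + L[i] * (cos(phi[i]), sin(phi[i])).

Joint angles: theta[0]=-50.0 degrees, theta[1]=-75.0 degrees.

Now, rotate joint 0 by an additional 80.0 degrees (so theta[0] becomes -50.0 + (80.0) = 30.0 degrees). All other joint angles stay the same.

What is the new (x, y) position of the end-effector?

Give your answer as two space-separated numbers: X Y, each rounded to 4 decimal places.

joint[0] = (0.0000, 0.0000)  (base)
link 0: phi[0] = 30 = 30 deg
  cos(30 deg) = 0.8660, sin(30 deg) = 0.5000
  joint[1] = (0.0000, 0.0000) + 4.7 * (0.8660, 0.5000) = (0.0000 + 4.0703, 0.0000 + 2.3500) = (4.0703, 2.3500)
link 1: phi[1] = 30 + -75 = -45 deg
  cos(-45 deg) = 0.7071, sin(-45 deg) = -0.7071
  joint[2] = (4.0703, 2.3500) + 9.4 * (0.7071, -0.7071) = (4.0703 + 6.6468, 2.3500 + -6.6468) = (10.7171, -4.2968)
End effector: (10.7171, -4.2968)

Answer: 10.7171 -4.2968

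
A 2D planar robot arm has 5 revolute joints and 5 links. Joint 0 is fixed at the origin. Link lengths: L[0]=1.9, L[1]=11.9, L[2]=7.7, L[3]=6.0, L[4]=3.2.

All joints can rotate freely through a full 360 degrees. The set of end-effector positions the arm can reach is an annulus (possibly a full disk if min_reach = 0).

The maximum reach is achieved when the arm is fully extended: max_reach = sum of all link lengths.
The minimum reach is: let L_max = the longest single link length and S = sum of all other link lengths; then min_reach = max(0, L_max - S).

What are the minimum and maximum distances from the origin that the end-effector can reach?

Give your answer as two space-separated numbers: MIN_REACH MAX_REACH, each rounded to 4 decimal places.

Link lengths: [1.9, 11.9, 7.7, 6.0, 3.2]
max_reach = 1.9 + 11.9 + 7.7 + 6 + 3.2 = 30.7
L_max = max([1.9, 11.9, 7.7, 6.0, 3.2]) = 11.9
S (sum of others) = 30.7 - 11.9 = 18.8
min_reach = max(0, 11.9 - 18.8) = max(0, -6.9) = 0

Answer: 0.0000 30.7000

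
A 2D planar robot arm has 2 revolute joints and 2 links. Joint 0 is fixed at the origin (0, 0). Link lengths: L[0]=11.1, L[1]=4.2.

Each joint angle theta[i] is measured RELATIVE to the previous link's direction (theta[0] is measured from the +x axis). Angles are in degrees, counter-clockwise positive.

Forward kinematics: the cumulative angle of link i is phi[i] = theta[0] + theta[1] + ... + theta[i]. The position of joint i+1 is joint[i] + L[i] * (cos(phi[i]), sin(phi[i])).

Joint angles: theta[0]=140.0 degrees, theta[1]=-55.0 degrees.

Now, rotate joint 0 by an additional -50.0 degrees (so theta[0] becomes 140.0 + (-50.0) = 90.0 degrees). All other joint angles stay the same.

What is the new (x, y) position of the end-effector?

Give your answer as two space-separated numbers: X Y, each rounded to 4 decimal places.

joint[0] = (0.0000, 0.0000)  (base)
link 0: phi[0] = 90 = 90 deg
  cos(90 deg) = 0.0000, sin(90 deg) = 1.0000
  joint[1] = (0.0000, 0.0000) + 11.1 * (0.0000, 1.0000) = (0.0000 + 0.0000, 0.0000 + 11.1000) = (0.0000, 11.1000)
link 1: phi[1] = 90 + -55 = 35 deg
  cos(35 deg) = 0.8192, sin(35 deg) = 0.5736
  joint[2] = (0.0000, 11.1000) + 4.2 * (0.8192, 0.5736) = (0.0000 + 3.4404, 11.1000 + 2.4090) = (3.4404, 13.5090)
End effector: (3.4404, 13.5090)

Answer: 3.4404 13.5090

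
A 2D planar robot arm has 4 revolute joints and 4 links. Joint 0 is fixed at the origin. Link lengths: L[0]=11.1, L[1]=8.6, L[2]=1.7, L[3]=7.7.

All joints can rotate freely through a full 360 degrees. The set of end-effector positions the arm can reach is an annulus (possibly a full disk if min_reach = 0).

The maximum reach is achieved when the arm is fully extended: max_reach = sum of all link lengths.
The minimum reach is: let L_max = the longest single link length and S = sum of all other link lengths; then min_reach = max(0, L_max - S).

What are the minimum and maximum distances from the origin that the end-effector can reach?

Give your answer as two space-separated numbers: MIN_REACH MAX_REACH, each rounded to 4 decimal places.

Answer: 0.0000 29.1000

Derivation:
Link lengths: [11.1, 8.6, 1.7, 7.7]
max_reach = 11.1 + 8.6 + 1.7 + 7.7 = 29.1
L_max = max([11.1, 8.6, 1.7, 7.7]) = 11.1
S (sum of others) = 29.1 - 11.1 = 18
min_reach = max(0, 11.1 - 18) = max(0, -6.9) = 0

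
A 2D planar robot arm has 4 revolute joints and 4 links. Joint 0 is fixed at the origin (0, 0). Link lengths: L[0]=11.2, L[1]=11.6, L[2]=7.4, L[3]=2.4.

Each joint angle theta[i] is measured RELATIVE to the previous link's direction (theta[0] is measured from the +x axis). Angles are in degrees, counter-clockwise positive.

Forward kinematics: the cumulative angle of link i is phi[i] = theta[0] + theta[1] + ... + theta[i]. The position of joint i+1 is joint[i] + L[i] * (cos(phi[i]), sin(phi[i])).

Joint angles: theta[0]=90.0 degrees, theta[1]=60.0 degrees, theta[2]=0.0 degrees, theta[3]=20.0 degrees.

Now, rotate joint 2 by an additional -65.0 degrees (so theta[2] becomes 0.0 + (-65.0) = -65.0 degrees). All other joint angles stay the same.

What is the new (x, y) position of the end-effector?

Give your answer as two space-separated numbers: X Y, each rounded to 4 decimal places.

Answer: -10.0221 26.6901

Derivation:
joint[0] = (0.0000, 0.0000)  (base)
link 0: phi[0] = 90 = 90 deg
  cos(90 deg) = 0.0000, sin(90 deg) = 1.0000
  joint[1] = (0.0000, 0.0000) + 11.2 * (0.0000, 1.0000) = (0.0000 + 0.0000, 0.0000 + 11.2000) = (0.0000, 11.2000)
link 1: phi[1] = 90 + 60 = 150 deg
  cos(150 deg) = -0.8660, sin(150 deg) = 0.5000
  joint[2] = (0.0000, 11.2000) + 11.6 * (-0.8660, 0.5000) = (0.0000 + -10.0459, 11.2000 + 5.8000) = (-10.0459, 17.0000)
link 2: phi[2] = 90 + 60 + -65 = 85 deg
  cos(85 deg) = 0.0872, sin(85 deg) = 0.9962
  joint[3] = (-10.0459, 17.0000) + 7.4 * (0.0872, 0.9962) = (-10.0459 + 0.6450, 17.0000 + 7.3718) = (-9.4009, 24.3718)
link 3: phi[3] = 90 + 60 + -65 + 20 = 105 deg
  cos(105 deg) = -0.2588, sin(105 deg) = 0.9659
  joint[4] = (-9.4009, 24.3718) + 2.4 * (-0.2588, 0.9659) = (-9.4009 + -0.6212, 24.3718 + 2.3182) = (-10.0221, 26.6901)
End effector: (-10.0221, 26.6901)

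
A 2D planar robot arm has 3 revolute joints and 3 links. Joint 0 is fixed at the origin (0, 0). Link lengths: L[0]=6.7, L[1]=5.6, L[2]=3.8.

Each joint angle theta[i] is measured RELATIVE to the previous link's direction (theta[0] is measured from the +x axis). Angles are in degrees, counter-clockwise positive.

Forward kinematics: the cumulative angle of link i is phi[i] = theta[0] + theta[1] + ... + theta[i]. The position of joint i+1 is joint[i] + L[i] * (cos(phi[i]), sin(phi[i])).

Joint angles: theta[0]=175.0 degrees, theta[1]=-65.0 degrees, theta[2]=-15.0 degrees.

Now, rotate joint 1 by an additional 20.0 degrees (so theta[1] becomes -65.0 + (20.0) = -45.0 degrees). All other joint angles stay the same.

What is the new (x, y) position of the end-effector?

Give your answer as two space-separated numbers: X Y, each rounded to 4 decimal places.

Answer: -11.8801 8.3178

Derivation:
joint[0] = (0.0000, 0.0000)  (base)
link 0: phi[0] = 175 = 175 deg
  cos(175 deg) = -0.9962, sin(175 deg) = 0.0872
  joint[1] = (0.0000, 0.0000) + 6.7 * (-0.9962, 0.0872) = (0.0000 + -6.6745, 0.0000 + 0.5839) = (-6.6745, 0.5839)
link 1: phi[1] = 175 + -45 = 130 deg
  cos(130 deg) = -0.6428, sin(130 deg) = 0.7660
  joint[2] = (-6.6745, 0.5839) + 5.6 * (-0.6428, 0.7660) = (-6.6745 + -3.5996, 0.5839 + 4.2898) = (-10.2741, 4.8738)
link 2: phi[2] = 175 + -45 + -15 = 115 deg
  cos(115 deg) = -0.4226, sin(115 deg) = 0.9063
  joint[3] = (-10.2741, 4.8738) + 3.8 * (-0.4226, 0.9063) = (-10.2741 + -1.6059, 4.8738 + 3.4440) = (-11.8801, 8.3178)
End effector: (-11.8801, 8.3178)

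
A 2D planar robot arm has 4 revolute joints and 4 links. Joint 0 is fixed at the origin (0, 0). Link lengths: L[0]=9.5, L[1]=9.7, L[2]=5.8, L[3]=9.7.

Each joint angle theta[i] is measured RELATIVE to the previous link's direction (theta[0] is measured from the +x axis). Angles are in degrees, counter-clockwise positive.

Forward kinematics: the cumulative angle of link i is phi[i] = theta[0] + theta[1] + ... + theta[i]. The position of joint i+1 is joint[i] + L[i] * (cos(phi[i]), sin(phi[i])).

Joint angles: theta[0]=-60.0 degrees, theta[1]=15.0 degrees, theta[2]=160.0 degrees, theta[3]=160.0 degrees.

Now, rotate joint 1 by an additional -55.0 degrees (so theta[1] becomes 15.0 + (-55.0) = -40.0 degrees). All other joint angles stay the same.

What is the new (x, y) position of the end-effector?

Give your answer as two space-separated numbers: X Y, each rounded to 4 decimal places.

joint[0] = (0.0000, 0.0000)  (base)
link 0: phi[0] = -60 = -60 deg
  cos(-60 deg) = 0.5000, sin(-60 deg) = -0.8660
  joint[1] = (0.0000, 0.0000) + 9.5 * (0.5000, -0.8660) = (0.0000 + 4.7500, 0.0000 + -8.2272) = (4.7500, -8.2272)
link 1: phi[1] = -60 + -40 = -100 deg
  cos(-100 deg) = -0.1736, sin(-100 deg) = -0.9848
  joint[2] = (4.7500, -8.2272) + 9.7 * (-0.1736, -0.9848) = (4.7500 + -1.6844, -8.2272 + -9.5526) = (3.0656, -17.7799)
link 2: phi[2] = -60 + -40 + 160 = 60 deg
  cos(60 deg) = 0.5000, sin(60 deg) = 0.8660
  joint[3] = (3.0656, -17.7799) + 5.8 * (0.5000, 0.8660) = (3.0656 + 2.9000, -17.7799 + 5.0229) = (5.9656, -12.7569)
link 3: phi[3] = -60 + -40 + 160 + 160 = 220 deg
  cos(220 deg) = -0.7660, sin(220 deg) = -0.6428
  joint[4] = (5.9656, -12.7569) + 9.7 * (-0.7660, -0.6428) = (5.9656 + -7.4306, -12.7569 + -6.2350) = (-1.4650, -18.9920)
End effector: (-1.4650, -18.9920)

Answer: -1.4650 -18.9920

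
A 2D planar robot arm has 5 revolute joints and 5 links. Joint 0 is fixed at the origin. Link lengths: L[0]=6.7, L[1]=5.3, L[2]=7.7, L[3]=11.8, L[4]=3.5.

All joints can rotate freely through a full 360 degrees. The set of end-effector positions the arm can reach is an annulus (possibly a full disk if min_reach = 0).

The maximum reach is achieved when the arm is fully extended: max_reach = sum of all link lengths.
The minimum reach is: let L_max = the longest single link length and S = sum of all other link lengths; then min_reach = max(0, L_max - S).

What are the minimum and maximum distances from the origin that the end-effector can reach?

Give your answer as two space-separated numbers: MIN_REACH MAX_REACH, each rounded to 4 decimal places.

Answer: 0.0000 35.0000

Derivation:
Link lengths: [6.7, 5.3, 7.7, 11.8, 3.5]
max_reach = 6.7 + 5.3 + 7.7 + 11.8 + 3.5 = 35
L_max = max([6.7, 5.3, 7.7, 11.8, 3.5]) = 11.8
S (sum of others) = 35 - 11.8 = 23.2
min_reach = max(0, 11.8 - 23.2) = max(0, -11.4) = 0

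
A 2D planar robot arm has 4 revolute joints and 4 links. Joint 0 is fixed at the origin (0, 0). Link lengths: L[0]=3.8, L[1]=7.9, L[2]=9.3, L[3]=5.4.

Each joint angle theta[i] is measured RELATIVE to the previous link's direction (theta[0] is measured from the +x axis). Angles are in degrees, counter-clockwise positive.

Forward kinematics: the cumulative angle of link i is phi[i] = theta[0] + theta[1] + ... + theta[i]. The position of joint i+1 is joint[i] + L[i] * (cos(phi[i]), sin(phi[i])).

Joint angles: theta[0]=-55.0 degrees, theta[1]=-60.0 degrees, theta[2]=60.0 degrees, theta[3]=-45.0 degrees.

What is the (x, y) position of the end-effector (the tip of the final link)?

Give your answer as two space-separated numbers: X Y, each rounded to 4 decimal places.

joint[0] = (0.0000, 0.0000)  (base)
link 0: phi[0] = -55 = -55 deg
  cos(-55 deg) = 0.5736, sin(-55 deg) = -0.8192
  joint[1] = (0.0000, 0.0000) + 3.8 * (0.5736, -0.8192) = (0.0000 + 2.1796, 0.0000 + -3.1128) = (2.1796, -3.1128)
link 1: phi[1] = -55 + -60 = -115 deg
  cos(-115 deg) = -0.4226, sin(-115 deg) = -0.9063
  joint[2] = (2.1796, -3.1128) + 7.9 * (-0.4226, -0.9063) = (2.1796 + -3.3387, -3.1128 + -7.1598) = (-1.1591, -10.2726)
link 2: phi[2] = -55 + -60 + 60 = -55 deg
  cos(-55 deg) = 0.5736, sin(-55 deg) = -0.8192
  joint[3] = (-1.1591, -10.2726) + 9.3 * (0.5736, -0.8192) = (-1.1591 + 5.3343, -10.2726 + -7.6181) = (4.1752, -17.8907)
link 3: phi[3] = -55 + -60 + 60 + -45 = -100 deg
  cos(-100 deg) = -0.1736, sin(-100 deg) = -0.9848
  joint[4] = (4.1752, -17.8907) + 5.4 * (-0.1736, -0.9848) = (4.1752 + -0.9377, -17.8907 + -5.3180) = (3.2375, -23.2087)
End effector: (3.2375, -23.2087)

Answer: 3.2375 -23.2087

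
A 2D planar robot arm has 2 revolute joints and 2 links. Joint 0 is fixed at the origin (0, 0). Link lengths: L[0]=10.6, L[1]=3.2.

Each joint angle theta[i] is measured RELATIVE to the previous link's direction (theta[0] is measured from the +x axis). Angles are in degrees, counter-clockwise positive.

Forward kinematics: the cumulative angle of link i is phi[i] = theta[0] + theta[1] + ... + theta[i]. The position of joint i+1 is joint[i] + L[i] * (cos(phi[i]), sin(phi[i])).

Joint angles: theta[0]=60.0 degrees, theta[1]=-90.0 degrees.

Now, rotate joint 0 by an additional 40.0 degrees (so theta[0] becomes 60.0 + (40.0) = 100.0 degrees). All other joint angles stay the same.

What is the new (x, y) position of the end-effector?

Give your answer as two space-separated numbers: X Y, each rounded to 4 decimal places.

Answer: 1.3107 10.9946

Derivation:
joint[0] = (0.0000, 0.0000)  (base)
link 0: phi[0] = 100 = 100 deg
  cos(100 deg) = -0.1736, sin(100 deg) = 0.9848
  joint[1] = (0.0000, 0.0000) + 10.6 * (-0.1736, 0.9848) = (0.0000 + -1.8407, 0.0000 + 10.4390) = (-1.8407, 10.4390)
link 1: phi[1] = 100 + -90 = 10 deg
  cos(10 deg) = 0.9848, sin(10 deg) = 0.1736
  joint[2] = (-1.8407, 10.4390) + 3.2 * (0.9848, 0.1736) = (-1.8407 + 3.1514, 10.4390 + 0.5557) = (1.3107, 10.9946)
End effector: (1.3107, 10.9946)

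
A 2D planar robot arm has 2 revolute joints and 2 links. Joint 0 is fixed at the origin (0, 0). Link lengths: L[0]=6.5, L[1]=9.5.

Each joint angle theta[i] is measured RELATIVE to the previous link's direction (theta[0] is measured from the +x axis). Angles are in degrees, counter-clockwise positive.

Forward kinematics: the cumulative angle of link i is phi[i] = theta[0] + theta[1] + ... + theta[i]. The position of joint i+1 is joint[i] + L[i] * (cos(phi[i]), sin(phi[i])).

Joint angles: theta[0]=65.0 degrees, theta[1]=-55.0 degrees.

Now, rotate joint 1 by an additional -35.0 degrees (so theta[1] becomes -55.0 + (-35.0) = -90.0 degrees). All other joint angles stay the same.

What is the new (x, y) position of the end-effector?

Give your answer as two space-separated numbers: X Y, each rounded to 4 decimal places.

joint[0] = (0.0000, 0.0000)  (base)
link 0: phi[0] = 65 = 65 deg
  cos(65 deg) = 0.4226, sin(65 deg) = 0.9063
  joint[1] = (0.0000, 0.0000) + 6.5 * (0.4226, 0.9063) = (0.0000 + 2.7470, 0.0000 + 5.8910) = (2.7470, 5.8910)
link 1: phi[1] = 65 + -90 = -25 deg
  cos(-25 deg) = 0.9063, sin(-25 deg) = -0.4226
  joint[2] = (2.7470, 5.8910) + 9.5 * (0.9063, -0.4226) = (2.7470 + 8.6099, 5.8910 + -4.0149) = (11.3569, 1.8761)
End effector: (11.3569, 1.8761)

Answer: 11.3569 1.8761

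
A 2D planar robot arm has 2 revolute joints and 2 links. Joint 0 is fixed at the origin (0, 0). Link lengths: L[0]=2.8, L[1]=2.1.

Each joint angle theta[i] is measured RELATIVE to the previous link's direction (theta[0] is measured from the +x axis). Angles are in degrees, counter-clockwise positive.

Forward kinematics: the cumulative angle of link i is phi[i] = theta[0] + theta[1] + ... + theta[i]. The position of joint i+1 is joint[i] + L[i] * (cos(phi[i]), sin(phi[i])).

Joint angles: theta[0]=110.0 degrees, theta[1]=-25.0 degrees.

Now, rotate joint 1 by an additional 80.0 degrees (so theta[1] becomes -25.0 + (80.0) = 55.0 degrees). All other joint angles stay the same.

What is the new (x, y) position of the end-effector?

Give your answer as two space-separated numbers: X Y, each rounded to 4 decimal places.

Answer: -2.9861 3.1747

Derivation:
joint[0] = (0.0000, 0.0000)  (base)
link 0: phi[0] = 110 = 110 deg
  cos(110 deg) = -0.3420, sin(110 deg) = 0.9397
  joint[1] = (0.0000, 0.0000) + 2.8 * (-0.3420, 0.9397) = (0.0000 + -0.9577, 0.0000 + 2.6311) = (-0.9577, 2.6311)
link 1: phi[1] = 110 + 55 = 165 deg
  cos(165 deg) = -0.9659, sin(165 deg) = 0.2588
  joint[2] = (-0.9577, 2.6311) + 2.1 * (-0.9659, 0.2588) = (-0.9577 + -2.0284, 2.6311 + 0.5435) = (-2.9861, 3.1747)
End effector: (-2.9861, 3.1747)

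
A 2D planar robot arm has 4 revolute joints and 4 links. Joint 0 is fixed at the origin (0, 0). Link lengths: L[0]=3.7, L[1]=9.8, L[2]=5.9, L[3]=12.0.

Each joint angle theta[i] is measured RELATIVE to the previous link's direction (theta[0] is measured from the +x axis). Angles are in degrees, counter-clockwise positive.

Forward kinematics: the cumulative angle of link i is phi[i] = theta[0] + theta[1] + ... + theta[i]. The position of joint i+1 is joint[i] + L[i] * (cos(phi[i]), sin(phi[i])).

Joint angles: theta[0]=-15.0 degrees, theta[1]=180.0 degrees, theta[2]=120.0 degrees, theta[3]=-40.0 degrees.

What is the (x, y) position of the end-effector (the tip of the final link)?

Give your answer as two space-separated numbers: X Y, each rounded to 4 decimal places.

Answer: -9.4365 -14.9959

Derivation:
joint[0] = (0.0000, 0.0000)  (base)
link 0: phi[0] = -15 = -15 deg
  cos(-15 deg) = 0.9659, sin(-15 deg) = -0.2588
  joint[1] = (0.0000, 0.0000) + 3.7 * (0.9659, -0.2588) = (0.0000 + 3.5739, 0.0000 + -0.9576) = (3.5739, -0.9576)
link 1: phi[1] = -15 + 180 = 165 deg
  cos(165 deg) = -0.9659, sin(165 deg) = 0.2588
  joint[2] = (3.5739, -0.9576) + 9.8 * (-0.9659, 0.2588) = (3.5739 + -9.4661, -0.9576 + 2.5364) = (-5.8921, 1.5788)
link 2: phi[2] = -15 + 180 + 120 = 285 deg
  cos(285 deg) = 0.2588, sin(285 deg) = -0.9659
  joint[3] = (-5.8921, 1.5788) + 5.9 * (0.2588, -0.9659) = (-5.8921 + 1.5270, 1.5788 + -5.6990) = (-4.3651, -4.1202)
link 3: phi[3] = -15 + 180 + 120 + -40 = 245 deg
  cos(245 deg) = -0.4226, sin(245 deg) = -0.9063
  joint[4] = (-4.3651, -4.1202) + 12 * (-0.4226, -0.9063) = (-4.3651 + -5.0714, -4.1202 + -10.8757) = (-9.4365, -14.9959)
End effector: (-9.4365, -14.9959)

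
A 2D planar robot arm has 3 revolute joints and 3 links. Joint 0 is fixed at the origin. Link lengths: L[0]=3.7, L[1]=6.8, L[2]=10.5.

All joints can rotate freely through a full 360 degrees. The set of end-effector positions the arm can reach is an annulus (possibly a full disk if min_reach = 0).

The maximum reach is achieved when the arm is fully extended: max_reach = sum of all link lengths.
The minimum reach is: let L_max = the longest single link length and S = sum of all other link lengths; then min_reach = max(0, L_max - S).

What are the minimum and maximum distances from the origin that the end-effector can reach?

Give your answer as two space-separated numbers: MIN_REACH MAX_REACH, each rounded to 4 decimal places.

Link lengths: [3.7, 6.8, 10.5]
max_reach = 3.7 + 6.8 + 10.5 = 21
L_max = max([3.7, 6.8, 10.5]) = 10.5
S (sum of others) = 21 - 10.5 = 10.5
min_reach = max(0, 10.5 - 10.5) = max(0, 0) = 0

Answer: 0.0000 21.0000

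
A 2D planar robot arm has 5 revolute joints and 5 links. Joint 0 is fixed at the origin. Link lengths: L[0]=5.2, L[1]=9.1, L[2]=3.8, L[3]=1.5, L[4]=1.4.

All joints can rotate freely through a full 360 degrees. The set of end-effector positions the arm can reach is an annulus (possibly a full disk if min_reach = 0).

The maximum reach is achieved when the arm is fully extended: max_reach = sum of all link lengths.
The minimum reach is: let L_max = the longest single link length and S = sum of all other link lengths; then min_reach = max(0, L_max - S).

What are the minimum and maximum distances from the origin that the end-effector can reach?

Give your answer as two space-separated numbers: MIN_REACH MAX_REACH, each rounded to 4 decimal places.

Answer: 0.0000 21.0000

Derivation:
Link lengths: [5.2, 9.1, 3.8, 1.5, 1.4]
max_reach = 5.2 + 9.1 + 3.8 + 1.5 + 1.4 = 21
L_max = max([5.2, 9.1, 3.8, 1.5, 1.4]) = 9.1
S (sum of others) = 21 - 9.1 = 11.9
min_reach = max(0, 9.1 - 11.9) = max(0, -2.8) = 0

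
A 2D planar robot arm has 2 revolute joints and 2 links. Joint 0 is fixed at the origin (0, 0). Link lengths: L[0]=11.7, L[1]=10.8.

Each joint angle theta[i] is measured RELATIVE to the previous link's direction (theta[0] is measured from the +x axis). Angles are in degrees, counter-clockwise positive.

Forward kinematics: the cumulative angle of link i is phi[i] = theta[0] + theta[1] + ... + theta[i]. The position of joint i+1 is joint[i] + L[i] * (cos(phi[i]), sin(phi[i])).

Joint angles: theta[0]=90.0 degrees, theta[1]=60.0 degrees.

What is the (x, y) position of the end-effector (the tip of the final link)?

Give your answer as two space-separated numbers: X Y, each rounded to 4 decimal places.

joint[0] = (0.0000, 0.0000)  (base)
link 0: phi[0] = 90 = 90 deg
  cos(90 deg) = 0.0000, sin(90 deg) = 1.0000
  joint[1] = (0.0000, 0.0000) + 11.7 * (0.0000, 1.0000) = (0.0000 + 0.0000, 0.0000 + 11.7000) = (0.0000, 11.7000)
link 1: phi[1] = 90 + 60 = 150 deg
  cos(150 deg) = -0.8660, sin(150 deg) = 0.5000
  joint[2] = (0.0000, 11.7000) + 10.8 * (-0.8660, 0.5000) = (0.0000 + -9.3531, 11.7000 + 5.4000) = (-9.3531, 17.1000)
End effector: (-9.3531, 17.1000)

Answer: -9.3531 17.1000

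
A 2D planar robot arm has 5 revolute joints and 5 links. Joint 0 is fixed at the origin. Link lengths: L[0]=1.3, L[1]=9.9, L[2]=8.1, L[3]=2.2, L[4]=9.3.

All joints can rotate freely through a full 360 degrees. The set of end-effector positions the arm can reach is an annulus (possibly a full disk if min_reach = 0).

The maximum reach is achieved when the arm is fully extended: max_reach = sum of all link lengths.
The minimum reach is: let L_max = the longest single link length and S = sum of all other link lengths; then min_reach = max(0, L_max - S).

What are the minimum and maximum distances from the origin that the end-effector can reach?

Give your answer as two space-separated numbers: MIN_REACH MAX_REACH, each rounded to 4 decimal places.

Answer: 0.0000 30.8000

Derivation:
Link lengths: [1.3, 9.9, 8.1, 2.2, 9.3]
max_reach = 1.3 + 9.9 + 8.1 + 2.2 + 9.3 = 30.8
L_max = max([1.3, 9.9, 8.1, 2.2, 9.3]) = 9.9
S (sum of others) = 30.8 - 9.9 = 20.9
min_reach = max(0, 9.9 - 20.9) = max(0, -11) = 0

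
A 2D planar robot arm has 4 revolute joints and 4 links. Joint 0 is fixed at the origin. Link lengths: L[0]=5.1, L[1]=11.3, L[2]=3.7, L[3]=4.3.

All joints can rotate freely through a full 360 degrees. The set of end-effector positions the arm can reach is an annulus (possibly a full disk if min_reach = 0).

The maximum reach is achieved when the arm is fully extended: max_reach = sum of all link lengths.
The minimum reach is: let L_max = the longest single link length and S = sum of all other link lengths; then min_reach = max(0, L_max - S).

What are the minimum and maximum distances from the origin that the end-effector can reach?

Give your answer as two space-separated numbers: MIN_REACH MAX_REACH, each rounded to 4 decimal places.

Answer: 0.0000 24.4000

Derivation:
Link lengths: [5.1, 11.3, 3.7, 4.3]
max_reach = 5.1 + 11.3 + 3.7 + 4.3 = 24.4
L_max = max([5.1, 11.3, 3.7, 4.3]) = 11.3
S (sum of others) = 24.4 - 11.3 = 13.1
min_reach = max(0, 11.3 - 13.1) = max(0, -1.8) = 0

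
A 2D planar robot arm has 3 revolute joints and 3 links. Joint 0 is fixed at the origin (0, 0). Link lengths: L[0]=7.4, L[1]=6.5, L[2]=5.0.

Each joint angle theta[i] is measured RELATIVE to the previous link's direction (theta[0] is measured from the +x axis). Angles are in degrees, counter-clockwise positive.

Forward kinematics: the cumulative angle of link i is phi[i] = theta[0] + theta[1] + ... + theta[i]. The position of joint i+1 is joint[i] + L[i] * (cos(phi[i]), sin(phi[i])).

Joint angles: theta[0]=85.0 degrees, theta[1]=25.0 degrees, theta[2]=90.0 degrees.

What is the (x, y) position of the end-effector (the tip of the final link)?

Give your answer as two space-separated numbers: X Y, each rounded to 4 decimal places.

joint[0] = (0.0000, 0.0000)  (base)
link 0: phi[0] = 85 = 85 deg
  cos(85 deg) = 0.0872, sin(85 deg) = 0.9962
  joint[1] = (0.0000, 0.0000) + 7.4 * (0.0872, 0.9962) = (0.0000 + 0.6450, 0.0000 + 7.3718) = (0.6450, 7.3718)
link 1: phi[1] = 85 + 25 = 110 deg
  cos(110 deg) = -0.3420, sin(110 deg) = 0.9397
  joint[2] = (0.6450, 7.3718) + 6.5 * (-0.3420, 0.9397) = (0.6450 + -2.2231, 7.3718 + 6.1080) = (-1.5782, 13.4798)
link 2: phi[2] = 85 + 25 + 90 = 200 deg
  cos(200 deg) = -0.9397, sin(200 deg) = -0.3420
  joint[3] = (-1.5782, 13.4798) + 5 * (-0.9397, -0.3420) = (-1.5782 + -4.6985, 13.4798 + -1.7101) = (-6.2766, 11.7697)
End effector: (-6.2766, 11.7697)

Answer: -6.2766 11.7697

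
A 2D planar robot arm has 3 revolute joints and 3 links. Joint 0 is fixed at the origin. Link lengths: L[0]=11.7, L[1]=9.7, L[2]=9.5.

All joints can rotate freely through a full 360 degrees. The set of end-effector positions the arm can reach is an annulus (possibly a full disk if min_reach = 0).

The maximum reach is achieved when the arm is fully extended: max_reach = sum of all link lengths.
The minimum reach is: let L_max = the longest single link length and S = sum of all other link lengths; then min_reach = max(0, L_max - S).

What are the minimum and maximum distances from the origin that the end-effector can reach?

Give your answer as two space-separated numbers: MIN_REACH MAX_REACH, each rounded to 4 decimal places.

Answer: 0.0000 30.9000

Derivation:
Link lengths: [11.7, 9.7, 9.5]
max_reach = 11.7 + 9.7 + 9.5 = 30.9
L_max = max([11.7, 9.7, 9.5]) = 11.7
S (sum of others) = 30.9 - 11.7 = 19.2
min_reach = max(0, 11.7 - 19.2) = max(0, -7.5) = 0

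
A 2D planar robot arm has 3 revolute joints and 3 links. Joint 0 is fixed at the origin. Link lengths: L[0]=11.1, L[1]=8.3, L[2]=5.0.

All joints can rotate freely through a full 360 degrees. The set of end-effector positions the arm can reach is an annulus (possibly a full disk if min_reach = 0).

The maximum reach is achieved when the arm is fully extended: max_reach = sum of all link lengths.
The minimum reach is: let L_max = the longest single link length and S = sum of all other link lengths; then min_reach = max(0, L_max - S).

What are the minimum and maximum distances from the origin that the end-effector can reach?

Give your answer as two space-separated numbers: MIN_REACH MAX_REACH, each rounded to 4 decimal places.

Link lengths: [11.1, 8.3, 5.0]
max_reach = 11.1 + 8.3 + 5 = 24.4
L_max = max([11.1, 8.3, 5.0]) = 11.1
S (sum of others) = 24.4 - 11.1 = 13.3
min_reach = max(0, 11.1 - 13.3) = max(0, -2.2) = 0

Answer: 0.0000 24.4000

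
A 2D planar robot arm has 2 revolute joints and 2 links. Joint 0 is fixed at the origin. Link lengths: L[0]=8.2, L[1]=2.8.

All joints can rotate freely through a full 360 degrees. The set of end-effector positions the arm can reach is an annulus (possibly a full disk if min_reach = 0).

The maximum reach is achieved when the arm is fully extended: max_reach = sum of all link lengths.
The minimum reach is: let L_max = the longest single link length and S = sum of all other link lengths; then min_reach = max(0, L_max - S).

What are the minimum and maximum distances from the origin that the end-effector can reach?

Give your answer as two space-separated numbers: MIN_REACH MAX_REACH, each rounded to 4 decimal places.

Link lengths: [8.2, 2.8]
max_reach = 8.2 + 2.8 = 11
L_max = max([8.2, 2.8]) = 8.2
S (sum of others) = 11 - 8.2 = 2.8
min_reach = max(0, 8.2 - 2.8) = max(0, 5.4) = 5.4

Answer: 5.4000 11.0000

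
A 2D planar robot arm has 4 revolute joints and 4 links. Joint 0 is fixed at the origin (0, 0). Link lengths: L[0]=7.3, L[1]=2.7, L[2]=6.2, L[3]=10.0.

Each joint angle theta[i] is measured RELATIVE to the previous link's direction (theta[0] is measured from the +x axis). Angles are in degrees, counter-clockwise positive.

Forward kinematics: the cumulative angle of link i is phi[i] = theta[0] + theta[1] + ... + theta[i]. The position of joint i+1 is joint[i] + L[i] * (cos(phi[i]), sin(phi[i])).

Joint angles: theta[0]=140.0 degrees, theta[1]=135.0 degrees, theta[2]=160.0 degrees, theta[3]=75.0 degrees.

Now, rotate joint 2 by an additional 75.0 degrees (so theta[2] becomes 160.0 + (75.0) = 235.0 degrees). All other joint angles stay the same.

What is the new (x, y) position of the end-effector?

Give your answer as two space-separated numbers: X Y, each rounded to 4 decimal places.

Answer: -17.7972 -1.9684

Derivation:
joint[0] = (0.0000, 0.0000)  (base)
link 0: phi[0] = 140 = 140 deg
  cos(140 deg) = -0.7660, sin(140 deg) = 0.6428
  joint[1] = (0.0000, 0.0000) + 7.3 * (-0.7660, 0.6428) = (0.0000 + -5.5921, 0.0000 + 4.6923) = (-5.5921, 4.6923)
link 1: phi[1] = 140 + 135 = 275 deg
  cos(275 deg) = 0.0872, sin(275 deg) = -0.9962
  joint[2] = (-5.5921, 4.6923) + 2.7 * (0.0872, -0.9962) = (-5.5921 + 0.2353, 4.6923 + -2.6897) = (-5.3568, 2.0026)
link 2: phi[2] = 140 + 135 + 235 = 510 deg
  cos(510 deg) = -0.8660, sin(510 deg) = 0.5000
  joint[3] = (-5.3568, 2.0026) + 6.2 * (-0.8660, 0.5000) = (-5.3568 + -5.3694, 2.0026 + 3.1000) = (-10.7262, 5.1026)
link 3: phi[3] = 140 + 135 + 235 + 75 = 585 deg
  cos(585 deg) = -0.7071, sin(585 deg) = -0.7071
  joint[4] = (-10.7262, 5.1026) + 10 * (-0.7071, -0.7071) = (-10.7262 + -7.0711, 5.1026 + -7.0711) = (-17.7972, -1.9684)
End effector: (-17.7972, -1.9684)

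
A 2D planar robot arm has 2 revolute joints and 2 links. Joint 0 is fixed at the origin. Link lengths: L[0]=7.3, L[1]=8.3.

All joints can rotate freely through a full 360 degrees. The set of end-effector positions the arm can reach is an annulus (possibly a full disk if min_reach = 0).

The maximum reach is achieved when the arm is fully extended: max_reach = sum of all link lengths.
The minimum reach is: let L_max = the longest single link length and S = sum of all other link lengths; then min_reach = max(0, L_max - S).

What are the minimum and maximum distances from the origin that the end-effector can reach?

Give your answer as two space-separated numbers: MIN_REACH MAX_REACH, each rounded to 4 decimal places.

Answer: 1.0000 15.6000

Derivation:
Link lengths: [7.3, 8.3]
max_reach = 7.3 + 8.3 = 15.6
L_max = max([7.3, 8.3]) = 8.3
S (sum of others) = 15.6 - 8.3 = 7.3
min_reach = max(0, 8.3 - 7.3) = max(0, 1) = 1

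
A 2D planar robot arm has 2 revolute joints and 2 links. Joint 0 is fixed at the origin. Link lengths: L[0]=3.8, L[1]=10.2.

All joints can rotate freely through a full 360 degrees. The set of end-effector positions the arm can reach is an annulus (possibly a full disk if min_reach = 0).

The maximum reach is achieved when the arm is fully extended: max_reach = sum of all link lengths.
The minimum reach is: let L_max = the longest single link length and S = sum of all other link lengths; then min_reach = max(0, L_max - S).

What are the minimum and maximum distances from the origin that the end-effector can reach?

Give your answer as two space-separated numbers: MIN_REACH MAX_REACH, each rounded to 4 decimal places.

Link lengths: [3.8, 10.2]
max_reach = 3.8 + 10.2 = 14
L_max = max([3.8, 10.2]) = 10.2
S (sum of others) = 14 - 10.2 = 3.8
min_reach = max(0, 10.2 - 3.8) = max(0, 6.4) = 6.4

Answer: 6.4000 14.0000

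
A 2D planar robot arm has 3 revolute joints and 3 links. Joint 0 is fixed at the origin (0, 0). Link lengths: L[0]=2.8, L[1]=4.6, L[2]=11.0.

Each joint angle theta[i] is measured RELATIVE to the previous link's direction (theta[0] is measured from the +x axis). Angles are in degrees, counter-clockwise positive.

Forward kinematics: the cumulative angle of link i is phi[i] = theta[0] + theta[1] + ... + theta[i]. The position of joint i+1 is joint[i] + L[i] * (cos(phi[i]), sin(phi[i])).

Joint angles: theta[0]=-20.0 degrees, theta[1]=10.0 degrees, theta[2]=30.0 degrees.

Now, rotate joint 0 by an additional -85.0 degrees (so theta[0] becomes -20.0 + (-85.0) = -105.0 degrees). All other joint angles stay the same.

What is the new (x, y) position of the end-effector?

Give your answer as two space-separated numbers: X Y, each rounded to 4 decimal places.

joint[0] = (0.0000, 0.0000)  (base)
link 0: phi[0] = -105 = -105 deg
  cos(-105 deg) = -0.2588, sin(-105 deg) = -0.9659
  joint[1] = (0.0000, 0.0000) + 2.8 * (-0.2588, -0.9659) = (0.0000 + -0.7247, 0.0000 + -2.7046) = (-0.7247, -2.7046)
link 1: phi[1] = -105 + 10 = -95 deg
  cos(-95 deg) = -0.0872, sin(-95 deg) = -0.9962
  joint[2] = (-0.7247, -2.7046) + 4.6 * (-0.0872, -0.9962) = (-0.7247 + -0.4009, -2.7046 + -4.5825) = (-1.1256, -7.2871)
link 2: phi[2] = -105 + 10 + 30 = -65 deg
  cos(-65 deg) = 0.4226, sin(-65 deg) = -0.9063
  joint[3] = (-1.1256, -7.2871) + 11 * (0.4226, -0.9063) = (-1.1256 + 4.6488, -7.2871 + -9.9694) = (3.5232, -17.2565)
End effector: (3.5232, -17.2565)

Answer: 3.5232 -17.2565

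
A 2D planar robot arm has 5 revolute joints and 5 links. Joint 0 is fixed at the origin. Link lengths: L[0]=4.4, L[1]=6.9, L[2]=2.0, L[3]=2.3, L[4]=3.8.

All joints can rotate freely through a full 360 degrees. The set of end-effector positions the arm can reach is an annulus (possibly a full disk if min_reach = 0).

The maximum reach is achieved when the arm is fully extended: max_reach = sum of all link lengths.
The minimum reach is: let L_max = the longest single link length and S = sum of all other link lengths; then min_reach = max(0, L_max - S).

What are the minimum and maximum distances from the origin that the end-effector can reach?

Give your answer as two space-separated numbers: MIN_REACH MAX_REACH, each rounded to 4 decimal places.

Link lengths: [4.4, 6.9, 2.0, 2.3, 3.8]
max_reach = 4.4 + 6.9 + 2 + 2.3 + 3.8 = 19.4
L_max = max([4.4, 6.9, 2.0, 2.3, 3.8]) = 6.9
S (sum of others) = 19.4 - 6.9 = 12.5
min_reach = max(0, 6.9 - 12.5) = max(0, -5.6) = 0

Answer: 0.0000 19.4000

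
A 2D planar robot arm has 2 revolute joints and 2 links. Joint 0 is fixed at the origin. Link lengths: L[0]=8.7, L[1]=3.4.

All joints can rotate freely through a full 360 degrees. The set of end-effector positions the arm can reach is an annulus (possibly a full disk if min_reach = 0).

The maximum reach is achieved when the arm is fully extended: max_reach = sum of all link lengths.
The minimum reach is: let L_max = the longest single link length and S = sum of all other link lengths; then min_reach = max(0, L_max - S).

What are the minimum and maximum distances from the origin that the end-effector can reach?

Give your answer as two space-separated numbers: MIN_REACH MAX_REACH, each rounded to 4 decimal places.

Link lengths: [8.7, 3.4]
max_reach = 8.7 + 3.4 = 12.1
L_max = max([8.7, 3.4]) = 8.7
S (sum of others) = 12.1 - 8.7 = 3.4
min_reach = max(0, 8.7 - 3.4) = max(0, 5.3) = 5.3

Answer: 5.3000 12.1000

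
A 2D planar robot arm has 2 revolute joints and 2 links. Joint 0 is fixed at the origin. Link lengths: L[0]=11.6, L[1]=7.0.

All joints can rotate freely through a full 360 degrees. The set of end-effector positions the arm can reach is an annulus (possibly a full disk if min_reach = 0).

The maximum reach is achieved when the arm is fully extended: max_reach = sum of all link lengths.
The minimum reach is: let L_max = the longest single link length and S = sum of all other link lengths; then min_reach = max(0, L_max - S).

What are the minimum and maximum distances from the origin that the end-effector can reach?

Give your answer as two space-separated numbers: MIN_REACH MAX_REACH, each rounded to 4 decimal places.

Answer: 4.6000 18.6000

Derivation:
Link lengths: [11.6, 7.0]
max_reach = 11.6 + 7 = 18.6
L_max = max([11.6, 7.0]) = 11.6
S (sum of others) = 18.6 - 11.6 = 7
min_reach = max(0, 11.6 - 7) = max(0, 4.6) = 4.6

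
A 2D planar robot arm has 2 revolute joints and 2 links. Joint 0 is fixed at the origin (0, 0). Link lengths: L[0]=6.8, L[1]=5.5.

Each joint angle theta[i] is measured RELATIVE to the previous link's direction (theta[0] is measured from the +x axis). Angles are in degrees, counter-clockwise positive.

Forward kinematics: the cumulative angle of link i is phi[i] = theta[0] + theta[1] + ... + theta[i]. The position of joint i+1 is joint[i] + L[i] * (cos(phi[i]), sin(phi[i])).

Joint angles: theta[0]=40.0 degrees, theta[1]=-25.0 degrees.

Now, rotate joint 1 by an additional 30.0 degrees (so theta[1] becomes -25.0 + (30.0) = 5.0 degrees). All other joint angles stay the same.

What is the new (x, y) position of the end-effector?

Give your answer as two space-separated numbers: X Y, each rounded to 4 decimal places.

Answer: 9.0982 8.2600

Derivation:
joint[0] = (0.0000, 0.0000)  (base)
link 0: phi[0] = 40 = 40 deg
  cos(40 deg) = 0.7660, sin(40 deg) = 0.6428
  joint[1] = (0.0000, 0.0000) + 6.8 * (0.7660, 0.6428) = (0.0000 + 5.2091, 0.0000 + 4.3710) = (5.2091, 4.3710)
link 1: phi[1] = 40 + 5 = 45 deg
  cos(45 deg) = 0.7071, sin(45 deg) = 0.7071
  joint[2] = (5.2091, 4.3710) + 5.5 * (0.7071, 0.7071) = (5.2091 + 3.8891, 4.3710 + 3.8891) = (9.0982, 8.2600)
End effector: (9.0982, 8.2600)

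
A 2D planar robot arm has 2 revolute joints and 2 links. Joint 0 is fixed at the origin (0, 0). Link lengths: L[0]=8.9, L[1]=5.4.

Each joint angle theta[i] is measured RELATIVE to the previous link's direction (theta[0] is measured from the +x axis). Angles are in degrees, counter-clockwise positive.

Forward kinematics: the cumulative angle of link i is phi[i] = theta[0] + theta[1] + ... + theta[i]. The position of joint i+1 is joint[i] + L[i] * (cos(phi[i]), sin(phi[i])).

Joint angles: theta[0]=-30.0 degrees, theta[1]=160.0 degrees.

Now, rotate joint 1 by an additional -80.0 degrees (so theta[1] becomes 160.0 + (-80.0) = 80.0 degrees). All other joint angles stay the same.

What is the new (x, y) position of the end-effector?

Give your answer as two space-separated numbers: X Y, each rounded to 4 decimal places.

joint[0] = (0.0000, 0.0000)  (base)
link 0: phi[0] = -30 = -30 deg
  cos(-30 deg) = 0.8660, sin(-30 deg) = -0.5000
  joint[1] = (0.0000, 0.0000) + 8.9 * (0.8660, -0.5000) = (0.0000 + 7.7076, 0.0000 + -4.4500) = (7.7076, -4.4500)
link 1: phi[1] = -30 + 80 = 50 deg
  cos(50 deg) = 0.6428, sin(50 deg) = 0.7660
  joint[2] = (7.7076, -4.4500) + 5.4 * (0.6428, 0.7660) = (7.7076 + 3.4711, -4.4500 + 4.1366) = (11.1787, -0.3134)
End effector: (11.1787, -0.3134)

Answer: 11.1787 -0.3134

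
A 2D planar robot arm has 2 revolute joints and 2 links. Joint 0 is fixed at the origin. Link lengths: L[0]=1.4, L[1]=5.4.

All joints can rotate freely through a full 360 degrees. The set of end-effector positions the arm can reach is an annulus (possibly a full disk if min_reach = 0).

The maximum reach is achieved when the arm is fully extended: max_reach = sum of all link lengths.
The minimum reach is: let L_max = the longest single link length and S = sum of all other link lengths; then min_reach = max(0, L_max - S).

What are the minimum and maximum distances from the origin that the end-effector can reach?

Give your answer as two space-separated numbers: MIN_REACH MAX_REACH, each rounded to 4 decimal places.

Link lengths: [1.4, 5.4]
max_reach = 1.4 + 5.4 = 6.8
L_max = max([1.4, 5.4]) = 5.4
S (sum of others) = 6.8 - 5.4 = 1.4
min_reach = max(0, 5.4 - 1.4) = max(0, 4) = 4

Answer: 4.0000 6.8000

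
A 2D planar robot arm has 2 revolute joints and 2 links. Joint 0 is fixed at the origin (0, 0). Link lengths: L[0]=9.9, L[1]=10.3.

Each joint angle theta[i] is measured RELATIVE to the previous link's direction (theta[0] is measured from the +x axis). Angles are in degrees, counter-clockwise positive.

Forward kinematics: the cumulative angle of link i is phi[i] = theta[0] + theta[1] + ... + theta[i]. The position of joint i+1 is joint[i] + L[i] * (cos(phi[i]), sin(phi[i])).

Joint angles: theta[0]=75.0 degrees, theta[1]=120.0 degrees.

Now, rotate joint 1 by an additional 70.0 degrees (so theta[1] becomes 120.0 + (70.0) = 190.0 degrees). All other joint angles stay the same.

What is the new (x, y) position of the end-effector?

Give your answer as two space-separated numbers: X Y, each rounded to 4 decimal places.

Answer: 1.6646 -0.6981

Derivation:
joint[0] = (0.0000, 0.0000)  (base)
link 0: phi[0] = 75 = 75 deg
  cos(75 deg) = 0.2588, sin(75 deg) = 0.9659
  joint[1] = (0.0000, 0.0000) + 9.9 * (0.2588, 0.9659) = (0.0000 + 2.5623, 0.0000 + 9.5627) = (2.5623, 9.5627)
link 1: phi[1] = 75 + 190 = 265 deg
  cos(265 deg) = -0.0872, sin(265 deg) = -0.9962
  joint[2] = (2.5623, 9.5627) + 10.3 * (-0.0872, -0.9962) = (2.5623 + -0.8977, 9.5627 + -10.2608) = (1.6646, -0.6981)
End effector: (1.6646, -0.6981)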